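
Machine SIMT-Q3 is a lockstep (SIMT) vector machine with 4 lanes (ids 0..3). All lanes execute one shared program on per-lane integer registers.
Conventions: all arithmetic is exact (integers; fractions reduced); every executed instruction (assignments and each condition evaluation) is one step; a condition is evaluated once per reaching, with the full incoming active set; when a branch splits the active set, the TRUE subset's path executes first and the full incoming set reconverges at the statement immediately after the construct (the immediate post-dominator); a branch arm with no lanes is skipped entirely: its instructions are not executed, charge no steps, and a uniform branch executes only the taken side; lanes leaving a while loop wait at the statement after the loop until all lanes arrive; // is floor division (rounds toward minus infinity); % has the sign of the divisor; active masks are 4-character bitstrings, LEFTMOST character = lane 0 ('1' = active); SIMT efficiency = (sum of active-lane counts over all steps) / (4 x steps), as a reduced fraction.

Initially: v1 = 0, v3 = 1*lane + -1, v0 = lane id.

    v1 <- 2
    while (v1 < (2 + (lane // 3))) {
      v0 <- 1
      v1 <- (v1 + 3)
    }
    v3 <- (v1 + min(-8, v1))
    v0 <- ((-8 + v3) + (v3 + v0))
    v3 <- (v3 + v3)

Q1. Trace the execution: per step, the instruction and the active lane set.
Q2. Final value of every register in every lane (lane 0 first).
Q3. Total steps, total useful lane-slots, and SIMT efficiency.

step 0: v1 <- 2                      1111
step 1: eval (v1 < (2 + (lane // 3))) 1111
step 2: v0 <- 1                      0001
step 3: v1 <- (v1 + 3)               0001
step 4: eval (v1 < (2 + (lane // 3))) 0001
step 5: v3 <- (v1 + min(-8, v1))     1111
step 6: v0 <- ((-8 + v3) + (v3 + v0)) 1111
step 7: v3 <- (v3 + v3)              1111

Answer: 8 steps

v1: 2,2,2,5
v3: -12,-12,-12,-6
v0: -20,-19,-18,-13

steps = 8; useful = 23; efficiency = 23/32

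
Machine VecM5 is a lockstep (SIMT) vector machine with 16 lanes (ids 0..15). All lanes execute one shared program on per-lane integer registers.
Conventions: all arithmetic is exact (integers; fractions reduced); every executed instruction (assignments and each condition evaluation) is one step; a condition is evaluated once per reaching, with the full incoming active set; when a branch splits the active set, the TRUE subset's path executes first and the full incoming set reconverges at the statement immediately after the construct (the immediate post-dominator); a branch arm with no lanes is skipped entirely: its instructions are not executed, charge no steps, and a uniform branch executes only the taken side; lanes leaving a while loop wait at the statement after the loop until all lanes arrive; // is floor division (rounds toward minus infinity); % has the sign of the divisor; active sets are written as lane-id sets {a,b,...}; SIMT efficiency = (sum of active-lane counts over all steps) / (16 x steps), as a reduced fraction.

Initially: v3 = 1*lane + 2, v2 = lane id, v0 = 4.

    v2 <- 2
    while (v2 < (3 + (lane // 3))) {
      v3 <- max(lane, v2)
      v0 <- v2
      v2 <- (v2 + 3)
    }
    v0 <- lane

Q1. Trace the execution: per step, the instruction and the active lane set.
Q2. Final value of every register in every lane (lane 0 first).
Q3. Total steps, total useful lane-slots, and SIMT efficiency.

step 0: v2 <- 2                      {0,1,2,3,4,5,6,7,8,9,10,11,12,13,14,15}
step 1: eval (v2 < (3 + (lane // 3))) {0,1,2,3,4,5,6,7,8,9,10,11,12,13,14,15}
step 2: v3 <- max(lane, v2)          {0,1,2,3,4,5,6,7,8,9,10,11,12,13,14,15}
step 3: v0 <- v2                     {0,1,2,3,4,5,6,7,8,9,10,11,12,13,14,15}
step 4: v2 <- (v2 + 3)               {0,1,2,3,4,5,6,7,8,9,10,11,12,13,14,15}
step 5: eval (v2 < (3 + (lane // 3))) {0,1,2,3,4,5,6,7,8,9,10,11,12,13,14,15}
step 6: v3 <- max(lane, v2)          {9,10,11,12,13,14,15}
step 7: v0 <- v2                     {9,10,11,12,13,14,15}
step 8: v2 <- (v2 + 3)               {9,10,11,12,13,14,15}
step 9: eval (v2 < (3 + (lane // 3))) {9,10,11,12,13,14,15}
step 10: v0 <- lane                   {0,1,2,3,4,5,6,7,8,9,10,11,12,13,14,15}

Answer: 11 steps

v3: 2,2,2,3,4,5,6,7,8,9,10,11,12,13,14,15
v2: 5,5,5,5,5,5,5,5,5,8,8,8,8,8,8,8
v0: 0,1,2,3,4,5,6,7,8,9,10,11,12,13,14,15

steps = 11; useful = 140; efficiency = 140/176 = 35/44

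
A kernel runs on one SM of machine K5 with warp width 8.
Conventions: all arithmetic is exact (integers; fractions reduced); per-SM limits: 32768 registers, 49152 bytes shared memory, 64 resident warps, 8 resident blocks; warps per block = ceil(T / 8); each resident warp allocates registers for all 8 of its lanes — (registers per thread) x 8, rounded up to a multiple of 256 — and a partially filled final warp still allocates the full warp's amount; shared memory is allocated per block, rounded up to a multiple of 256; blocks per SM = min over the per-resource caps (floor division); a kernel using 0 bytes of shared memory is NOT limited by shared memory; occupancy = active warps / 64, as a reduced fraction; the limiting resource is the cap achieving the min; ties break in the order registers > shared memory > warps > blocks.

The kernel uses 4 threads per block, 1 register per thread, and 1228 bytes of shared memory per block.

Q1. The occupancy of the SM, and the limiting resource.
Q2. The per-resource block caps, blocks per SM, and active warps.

Answer: occupancy 1/8, limited by blocks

registers: 128 blocks
shared memory: 38 blocks
warps: 64 blocks
blocks: 8 blocks

Answer: 8 blocks, 8 active warps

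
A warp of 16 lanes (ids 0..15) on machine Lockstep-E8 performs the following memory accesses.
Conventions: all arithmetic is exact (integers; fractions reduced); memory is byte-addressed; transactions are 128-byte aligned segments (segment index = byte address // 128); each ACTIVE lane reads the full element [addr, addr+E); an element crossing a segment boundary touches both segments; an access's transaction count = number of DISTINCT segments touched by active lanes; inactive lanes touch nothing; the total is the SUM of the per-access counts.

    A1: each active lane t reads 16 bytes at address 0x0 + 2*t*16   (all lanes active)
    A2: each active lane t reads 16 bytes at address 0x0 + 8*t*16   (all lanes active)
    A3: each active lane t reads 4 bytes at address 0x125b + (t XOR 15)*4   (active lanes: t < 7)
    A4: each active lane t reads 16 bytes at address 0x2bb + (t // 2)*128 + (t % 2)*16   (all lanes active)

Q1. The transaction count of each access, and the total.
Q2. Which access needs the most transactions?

A1: 4 transactions
A2: 16 transactions
A3: 2 transactions
A4: 8 transactions

Answer: 4,16,2,8; total 30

Answer: A2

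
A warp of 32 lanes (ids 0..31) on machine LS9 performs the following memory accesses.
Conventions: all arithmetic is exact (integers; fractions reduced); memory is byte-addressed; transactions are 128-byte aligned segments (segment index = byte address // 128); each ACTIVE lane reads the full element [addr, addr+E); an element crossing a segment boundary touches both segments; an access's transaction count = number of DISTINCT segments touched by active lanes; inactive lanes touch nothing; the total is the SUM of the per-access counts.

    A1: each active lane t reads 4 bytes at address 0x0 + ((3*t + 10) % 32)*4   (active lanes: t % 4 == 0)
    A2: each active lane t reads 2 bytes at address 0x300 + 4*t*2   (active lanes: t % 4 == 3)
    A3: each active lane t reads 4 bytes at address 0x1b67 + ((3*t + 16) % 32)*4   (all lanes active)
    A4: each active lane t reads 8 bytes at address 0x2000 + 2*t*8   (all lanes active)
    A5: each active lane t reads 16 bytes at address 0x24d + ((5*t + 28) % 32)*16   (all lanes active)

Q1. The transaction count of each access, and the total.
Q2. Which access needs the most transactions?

A1: 1 transaction
A2: 2 transactions
A3: 2 transactions
A4: 4 transactions
A5: 5 transactions

Answer: 1,2,2,4,5; total 14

Answer: A5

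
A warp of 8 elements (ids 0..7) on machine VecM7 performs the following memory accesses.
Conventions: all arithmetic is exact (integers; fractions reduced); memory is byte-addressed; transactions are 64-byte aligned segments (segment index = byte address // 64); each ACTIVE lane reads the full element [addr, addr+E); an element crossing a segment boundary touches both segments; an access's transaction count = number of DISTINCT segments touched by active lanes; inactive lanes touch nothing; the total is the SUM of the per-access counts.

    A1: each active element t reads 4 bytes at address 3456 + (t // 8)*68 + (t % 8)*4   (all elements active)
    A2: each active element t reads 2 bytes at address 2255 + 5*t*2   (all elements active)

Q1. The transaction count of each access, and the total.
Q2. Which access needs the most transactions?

A1: 1 transaction
A2: 2 transactions

Answer: 1,2; total 3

Answer: A2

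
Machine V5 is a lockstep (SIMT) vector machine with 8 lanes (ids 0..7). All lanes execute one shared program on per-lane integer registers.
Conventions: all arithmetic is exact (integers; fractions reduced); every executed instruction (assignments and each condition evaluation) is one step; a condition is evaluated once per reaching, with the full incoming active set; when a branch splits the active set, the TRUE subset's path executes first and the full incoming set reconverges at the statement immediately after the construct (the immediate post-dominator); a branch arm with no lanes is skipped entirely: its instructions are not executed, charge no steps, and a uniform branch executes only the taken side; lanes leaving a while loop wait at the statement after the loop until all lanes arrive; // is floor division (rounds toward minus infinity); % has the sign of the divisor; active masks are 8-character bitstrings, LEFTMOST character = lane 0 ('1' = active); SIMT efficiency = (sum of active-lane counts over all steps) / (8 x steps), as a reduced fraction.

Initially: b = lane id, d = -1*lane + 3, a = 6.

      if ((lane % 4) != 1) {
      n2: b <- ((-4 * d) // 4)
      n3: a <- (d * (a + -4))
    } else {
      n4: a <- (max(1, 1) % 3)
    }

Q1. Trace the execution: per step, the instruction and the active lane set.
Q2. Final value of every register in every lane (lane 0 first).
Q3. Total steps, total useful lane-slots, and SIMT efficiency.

step 0: eval ((lane % 4) != 1)       11111111
step 1: b <- ((-4 * d) // 4)         10111011
step 2: a <- (d * (a + -4))          10111011
step 3: a <- (max(1, 1) % 3)         01000100

Answer: 4 steps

b: -3,1,-1,0,1,5,3,4
d: 3,2,1,0,-1,-2,-3,-4
a: 6,1,2,0,-2,1,-6,-8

steps = 4; useful = 22; efficiency = 22/32 = 11/16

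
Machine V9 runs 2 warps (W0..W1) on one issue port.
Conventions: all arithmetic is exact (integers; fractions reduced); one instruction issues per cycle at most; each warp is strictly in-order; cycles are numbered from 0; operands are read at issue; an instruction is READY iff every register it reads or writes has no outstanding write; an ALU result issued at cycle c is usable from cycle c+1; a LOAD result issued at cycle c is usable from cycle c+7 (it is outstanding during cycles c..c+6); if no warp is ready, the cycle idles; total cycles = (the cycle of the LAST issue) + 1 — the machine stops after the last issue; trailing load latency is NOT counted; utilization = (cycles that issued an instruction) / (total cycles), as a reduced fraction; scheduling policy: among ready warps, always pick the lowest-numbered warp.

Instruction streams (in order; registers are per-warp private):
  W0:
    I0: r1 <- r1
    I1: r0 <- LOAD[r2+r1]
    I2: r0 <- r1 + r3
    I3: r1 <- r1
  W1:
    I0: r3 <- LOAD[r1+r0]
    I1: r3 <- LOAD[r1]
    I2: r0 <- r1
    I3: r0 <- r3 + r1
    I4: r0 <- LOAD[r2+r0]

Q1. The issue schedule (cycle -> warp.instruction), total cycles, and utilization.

cycle 0: W0.I0
cycle 1: W0.I1
cycle 2: W1.I0
cycle 3: idle
cycle 4: idle
cycle 5: idle
cycle 6: idle
cycle 7: idle
cycle 8: W0.I2
cycle 9: W0.I3
cycle 10: W1.I1
cycle 11: W1.I2
cycle 12: idle
cycle 13: idle
cycle 14: idle
cycle 15: idle
cycle 16: idle
cycle 17: W1.I3
cycle 18: W1.I4

Answer: 19 cycles, utilization 9/19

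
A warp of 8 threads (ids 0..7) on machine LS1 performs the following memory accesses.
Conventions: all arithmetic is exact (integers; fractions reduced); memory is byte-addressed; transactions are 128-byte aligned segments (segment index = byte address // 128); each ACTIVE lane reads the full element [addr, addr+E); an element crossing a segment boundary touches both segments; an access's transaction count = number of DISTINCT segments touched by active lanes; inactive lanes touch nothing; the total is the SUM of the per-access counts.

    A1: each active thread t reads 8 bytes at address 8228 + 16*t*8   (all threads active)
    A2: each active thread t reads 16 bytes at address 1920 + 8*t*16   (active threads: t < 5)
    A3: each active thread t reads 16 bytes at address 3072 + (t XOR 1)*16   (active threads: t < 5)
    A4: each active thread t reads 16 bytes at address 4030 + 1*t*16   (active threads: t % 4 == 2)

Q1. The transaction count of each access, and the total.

A1: 8 transactions
A2: 5 transactions
A3: 1 transaction
A4: 2 transactions

Answer: 8,5,1,2; total 16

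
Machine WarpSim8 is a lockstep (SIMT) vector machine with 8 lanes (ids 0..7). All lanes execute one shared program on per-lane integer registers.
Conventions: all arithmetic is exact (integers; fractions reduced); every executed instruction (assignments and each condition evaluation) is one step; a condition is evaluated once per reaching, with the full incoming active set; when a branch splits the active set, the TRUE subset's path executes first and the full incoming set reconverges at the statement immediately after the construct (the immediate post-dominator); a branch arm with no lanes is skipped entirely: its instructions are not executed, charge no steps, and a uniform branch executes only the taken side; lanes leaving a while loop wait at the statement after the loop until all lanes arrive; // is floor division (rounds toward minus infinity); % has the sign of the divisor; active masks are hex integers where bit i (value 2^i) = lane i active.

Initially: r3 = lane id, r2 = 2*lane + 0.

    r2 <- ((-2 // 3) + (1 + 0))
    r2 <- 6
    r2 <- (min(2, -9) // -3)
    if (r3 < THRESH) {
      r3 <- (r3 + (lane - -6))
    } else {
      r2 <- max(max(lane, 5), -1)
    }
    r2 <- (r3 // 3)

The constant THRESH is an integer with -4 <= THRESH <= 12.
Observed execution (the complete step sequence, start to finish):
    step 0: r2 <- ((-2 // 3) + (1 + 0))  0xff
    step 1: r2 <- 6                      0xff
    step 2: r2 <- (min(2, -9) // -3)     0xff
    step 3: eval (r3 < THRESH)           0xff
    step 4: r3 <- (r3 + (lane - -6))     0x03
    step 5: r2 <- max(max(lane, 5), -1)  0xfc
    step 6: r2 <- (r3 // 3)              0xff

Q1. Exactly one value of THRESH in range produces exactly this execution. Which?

Answer: THRESH = 2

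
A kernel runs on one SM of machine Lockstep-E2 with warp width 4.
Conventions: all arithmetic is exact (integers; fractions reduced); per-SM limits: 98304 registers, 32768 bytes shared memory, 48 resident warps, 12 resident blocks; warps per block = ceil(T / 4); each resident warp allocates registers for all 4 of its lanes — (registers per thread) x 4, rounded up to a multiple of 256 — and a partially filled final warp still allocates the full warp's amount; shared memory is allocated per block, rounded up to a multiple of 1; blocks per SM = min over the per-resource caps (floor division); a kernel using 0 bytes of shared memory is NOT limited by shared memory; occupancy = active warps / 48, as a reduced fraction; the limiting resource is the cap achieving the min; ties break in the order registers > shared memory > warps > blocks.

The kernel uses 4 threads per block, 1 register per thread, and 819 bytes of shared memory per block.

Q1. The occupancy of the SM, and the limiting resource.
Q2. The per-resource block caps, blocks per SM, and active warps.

Answer: occupancy 1/4, limited by blocks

registers: 384 blocks
shared memory: 40 blocks
warps: 48 blocks
blocks: 12 blocks

Answer: 12 blocks, 12 active warps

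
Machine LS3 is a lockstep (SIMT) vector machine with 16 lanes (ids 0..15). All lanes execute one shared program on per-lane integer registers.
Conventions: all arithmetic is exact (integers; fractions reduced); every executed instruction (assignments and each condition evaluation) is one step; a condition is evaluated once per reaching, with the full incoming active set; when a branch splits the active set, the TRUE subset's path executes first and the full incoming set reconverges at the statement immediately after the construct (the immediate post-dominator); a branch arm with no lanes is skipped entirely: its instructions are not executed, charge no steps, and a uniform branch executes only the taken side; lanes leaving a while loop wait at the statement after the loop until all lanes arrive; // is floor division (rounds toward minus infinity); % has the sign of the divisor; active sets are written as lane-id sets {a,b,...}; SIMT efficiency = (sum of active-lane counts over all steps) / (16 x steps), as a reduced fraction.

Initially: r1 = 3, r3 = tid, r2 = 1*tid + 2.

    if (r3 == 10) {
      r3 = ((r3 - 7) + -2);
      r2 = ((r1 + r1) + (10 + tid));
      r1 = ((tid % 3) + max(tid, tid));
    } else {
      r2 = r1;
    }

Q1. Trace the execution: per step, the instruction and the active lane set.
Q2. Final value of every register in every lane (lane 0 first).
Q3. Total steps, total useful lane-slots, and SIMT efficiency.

step 0: eval (r3 == 10)              {0,1,2,3,4,5,6,7,8,9,10,11,12,13,14,15}
step 1: r3 <- ((r3 - 7) + -2)        {10}
step 2: r2 <- ((r1 + r1) + (10 + tid)) {10}
step 3: r1 <- ((tid % 3) + max(tid, tid)) {10}
step 4: r2 <- r1                     {0,1,2,3,4,5,6,7,8,9,11,12,13,14,15}

Answer: 5 steps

r1: 3,3,3,3,3,3,3,3,3,3,11,3,3,3,3,3
r3: 0,1,2,3,4,5,6,7,8,9,1,11,12,13,14,15
r2: 3,3,3,3,3,3,3,3,3,3,26,3,3,3,3,3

steps = 5; useful = 34; efficiency = 34/80 = 17/40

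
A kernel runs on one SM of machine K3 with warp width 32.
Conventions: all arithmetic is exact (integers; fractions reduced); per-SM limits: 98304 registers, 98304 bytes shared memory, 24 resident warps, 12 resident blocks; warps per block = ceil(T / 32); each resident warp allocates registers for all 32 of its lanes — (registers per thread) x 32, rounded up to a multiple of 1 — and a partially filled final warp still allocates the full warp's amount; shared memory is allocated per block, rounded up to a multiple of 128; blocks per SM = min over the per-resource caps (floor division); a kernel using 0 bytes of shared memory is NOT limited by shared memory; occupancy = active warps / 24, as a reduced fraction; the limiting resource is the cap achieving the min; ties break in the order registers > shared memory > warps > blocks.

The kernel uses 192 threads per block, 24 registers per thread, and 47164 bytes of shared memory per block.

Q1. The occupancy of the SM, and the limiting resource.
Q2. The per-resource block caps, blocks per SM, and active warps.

Answer: occupancy 1/2, limited by shared memory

registers: 21 blocks
shared memory: 2 blocks
warps: 4 blocks
blocks: 12 blocks

Answer: 2 blocks, 12 active warps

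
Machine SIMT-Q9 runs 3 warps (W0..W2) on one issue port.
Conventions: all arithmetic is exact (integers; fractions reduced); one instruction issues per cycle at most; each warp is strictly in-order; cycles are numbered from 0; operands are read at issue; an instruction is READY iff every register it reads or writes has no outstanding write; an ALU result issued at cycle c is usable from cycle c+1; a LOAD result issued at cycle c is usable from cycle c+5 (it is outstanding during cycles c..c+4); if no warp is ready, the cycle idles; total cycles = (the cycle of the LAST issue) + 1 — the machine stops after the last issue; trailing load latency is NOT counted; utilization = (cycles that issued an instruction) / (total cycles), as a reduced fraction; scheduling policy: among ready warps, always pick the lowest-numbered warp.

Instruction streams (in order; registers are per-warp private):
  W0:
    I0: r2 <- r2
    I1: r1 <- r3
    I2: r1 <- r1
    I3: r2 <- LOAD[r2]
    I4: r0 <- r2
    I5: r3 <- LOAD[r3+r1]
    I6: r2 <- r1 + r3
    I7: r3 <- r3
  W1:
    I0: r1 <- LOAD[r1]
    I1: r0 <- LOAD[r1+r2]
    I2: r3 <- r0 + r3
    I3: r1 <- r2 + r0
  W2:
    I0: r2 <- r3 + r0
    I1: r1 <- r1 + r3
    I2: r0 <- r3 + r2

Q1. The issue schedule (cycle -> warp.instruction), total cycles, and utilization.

cycle 0: W0.I0
cycle 1: W0.I1
cycle 2: W0.I2
cycle 3: W0.I3
cycle 4: W1.I0
cycle 5: W2.I0
cycle 6: W2.I1
cycle 7: W2.I2
cycle 8: W0.I4
cycle 9: W0.I5
cycle 10: W1.I1
cycle 11: idle
cycle 12: idle
cycle 13: idle
cycle 14: W0.I6
cycle 15: W0.I7
cycle 16: W1.I2
cycle 17: W1.I3

Answer: 18 cycles, utilization 5/6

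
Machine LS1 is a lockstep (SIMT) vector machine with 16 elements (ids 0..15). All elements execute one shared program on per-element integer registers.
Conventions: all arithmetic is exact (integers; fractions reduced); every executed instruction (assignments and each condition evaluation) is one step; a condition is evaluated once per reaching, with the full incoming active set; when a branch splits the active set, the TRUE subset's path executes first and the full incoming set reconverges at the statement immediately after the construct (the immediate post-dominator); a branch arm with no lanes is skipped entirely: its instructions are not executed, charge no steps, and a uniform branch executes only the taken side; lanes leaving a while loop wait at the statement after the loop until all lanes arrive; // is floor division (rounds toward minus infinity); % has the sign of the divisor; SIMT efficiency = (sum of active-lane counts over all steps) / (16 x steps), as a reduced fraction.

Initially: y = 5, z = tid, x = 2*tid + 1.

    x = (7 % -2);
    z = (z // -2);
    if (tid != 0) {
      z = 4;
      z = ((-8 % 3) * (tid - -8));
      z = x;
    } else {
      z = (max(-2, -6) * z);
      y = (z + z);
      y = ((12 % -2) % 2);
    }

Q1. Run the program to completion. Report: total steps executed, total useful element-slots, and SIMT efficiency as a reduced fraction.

Answer: 9 steps, 96 useful, 2/3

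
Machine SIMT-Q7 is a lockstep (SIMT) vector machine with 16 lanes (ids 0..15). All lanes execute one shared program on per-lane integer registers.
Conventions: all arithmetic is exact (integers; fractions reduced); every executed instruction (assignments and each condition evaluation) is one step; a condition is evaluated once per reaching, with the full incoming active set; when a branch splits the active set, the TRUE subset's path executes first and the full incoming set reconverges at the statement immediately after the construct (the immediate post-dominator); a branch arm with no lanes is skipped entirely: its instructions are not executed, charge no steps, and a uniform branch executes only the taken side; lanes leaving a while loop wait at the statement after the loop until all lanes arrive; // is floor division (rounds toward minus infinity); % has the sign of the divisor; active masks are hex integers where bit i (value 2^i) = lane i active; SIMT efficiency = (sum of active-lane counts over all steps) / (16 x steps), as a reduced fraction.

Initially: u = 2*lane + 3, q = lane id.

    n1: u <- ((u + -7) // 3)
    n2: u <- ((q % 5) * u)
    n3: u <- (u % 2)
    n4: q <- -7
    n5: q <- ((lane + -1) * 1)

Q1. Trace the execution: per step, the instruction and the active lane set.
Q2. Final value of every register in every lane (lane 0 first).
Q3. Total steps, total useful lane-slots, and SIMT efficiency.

step 0: u <- ((u + -7) // 3)         0xffff
step 1: u <- ((q % 5) * u)           0xffff
step 2: u <- (u % 2)                 0xffff
step 3: q <- -7                      0xffff
step 4: q <- ((lane + -1) * 1)       0xffff

Answer: 5 steps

u: 0,1,0,0,0,0,0,0,0,0,0,0,0,1,0,0
q: -1,0,1,2,3,4,5,6,7,8,9,10,11,12,13,14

steps = 5; useful = 80; efficiency = 80/80 = 1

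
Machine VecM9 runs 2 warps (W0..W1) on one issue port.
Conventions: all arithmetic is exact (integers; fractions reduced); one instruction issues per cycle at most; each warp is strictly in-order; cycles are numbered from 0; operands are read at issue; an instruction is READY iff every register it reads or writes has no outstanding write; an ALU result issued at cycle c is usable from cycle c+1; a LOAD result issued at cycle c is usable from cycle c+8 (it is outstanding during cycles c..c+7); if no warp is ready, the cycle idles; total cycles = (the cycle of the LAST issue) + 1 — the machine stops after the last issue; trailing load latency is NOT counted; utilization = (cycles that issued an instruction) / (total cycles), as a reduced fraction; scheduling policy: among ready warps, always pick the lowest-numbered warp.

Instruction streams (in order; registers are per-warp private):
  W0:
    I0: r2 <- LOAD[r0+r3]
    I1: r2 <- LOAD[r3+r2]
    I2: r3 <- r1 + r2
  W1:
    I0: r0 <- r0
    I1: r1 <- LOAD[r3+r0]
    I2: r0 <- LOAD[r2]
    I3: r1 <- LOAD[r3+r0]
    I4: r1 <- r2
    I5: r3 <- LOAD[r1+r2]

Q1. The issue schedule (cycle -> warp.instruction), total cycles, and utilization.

cycle 0: W0.I0
cycle 1: W1.I0
cycle 2: W1.I1
cycle 3: W1.I2
cycle 4: idle
cycle 5: idle
cycle 6: idle
cycle 7: idle
cycle 8: W0.I1
cycle 9: idle
cycle 10: idle
cycle 11: W1.I3
cycle 12: idle
cycle 13: idle
cycle 14: idle
cycle 15: idle
cycle 16: W0.I2
cycle 17: idle
cycle 18: idle
cycle 19: W1.I4
cycle 20: W1.I5

Answer: 21 cycles, utilization 3/7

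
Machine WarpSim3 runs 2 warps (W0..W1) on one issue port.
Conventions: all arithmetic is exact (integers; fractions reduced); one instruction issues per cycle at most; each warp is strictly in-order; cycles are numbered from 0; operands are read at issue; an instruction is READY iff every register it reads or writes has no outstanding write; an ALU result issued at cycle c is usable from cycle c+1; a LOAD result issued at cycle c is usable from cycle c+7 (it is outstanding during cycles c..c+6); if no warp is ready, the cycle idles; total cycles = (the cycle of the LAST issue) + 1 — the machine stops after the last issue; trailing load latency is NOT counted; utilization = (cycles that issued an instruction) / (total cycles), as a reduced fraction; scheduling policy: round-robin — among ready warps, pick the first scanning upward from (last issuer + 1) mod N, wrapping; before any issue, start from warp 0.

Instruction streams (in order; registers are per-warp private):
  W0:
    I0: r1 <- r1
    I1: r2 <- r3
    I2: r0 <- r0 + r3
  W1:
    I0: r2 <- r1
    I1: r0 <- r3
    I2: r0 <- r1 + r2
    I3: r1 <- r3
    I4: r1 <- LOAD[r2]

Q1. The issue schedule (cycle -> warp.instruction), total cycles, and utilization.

cycle 0: W0.I0
cycle 1: W1.I0
cycle 2: W0.I1
cycle 3: W1.I1
cycle 4: W0.I2
cycle 5: W1.I2
cycle 6: W1.I3
cycle 7: W1.I4

Answer: 8 cycles, utilization 1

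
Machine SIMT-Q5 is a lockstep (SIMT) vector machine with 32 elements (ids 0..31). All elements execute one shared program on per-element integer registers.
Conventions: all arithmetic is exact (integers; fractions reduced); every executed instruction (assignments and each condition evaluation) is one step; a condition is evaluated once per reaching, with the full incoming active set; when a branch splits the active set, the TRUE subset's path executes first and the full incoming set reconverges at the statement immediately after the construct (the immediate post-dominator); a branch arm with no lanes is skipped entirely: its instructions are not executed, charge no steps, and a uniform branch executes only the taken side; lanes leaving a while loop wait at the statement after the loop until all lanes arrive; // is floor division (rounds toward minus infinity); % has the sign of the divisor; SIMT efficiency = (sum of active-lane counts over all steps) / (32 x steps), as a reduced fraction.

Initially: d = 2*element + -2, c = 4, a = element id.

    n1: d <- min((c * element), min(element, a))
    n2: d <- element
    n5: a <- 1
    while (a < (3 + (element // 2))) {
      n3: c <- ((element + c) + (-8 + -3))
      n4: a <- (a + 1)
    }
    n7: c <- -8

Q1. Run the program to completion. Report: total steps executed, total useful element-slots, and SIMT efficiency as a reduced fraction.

Answer: 56 steps, 1072 useful, 67/112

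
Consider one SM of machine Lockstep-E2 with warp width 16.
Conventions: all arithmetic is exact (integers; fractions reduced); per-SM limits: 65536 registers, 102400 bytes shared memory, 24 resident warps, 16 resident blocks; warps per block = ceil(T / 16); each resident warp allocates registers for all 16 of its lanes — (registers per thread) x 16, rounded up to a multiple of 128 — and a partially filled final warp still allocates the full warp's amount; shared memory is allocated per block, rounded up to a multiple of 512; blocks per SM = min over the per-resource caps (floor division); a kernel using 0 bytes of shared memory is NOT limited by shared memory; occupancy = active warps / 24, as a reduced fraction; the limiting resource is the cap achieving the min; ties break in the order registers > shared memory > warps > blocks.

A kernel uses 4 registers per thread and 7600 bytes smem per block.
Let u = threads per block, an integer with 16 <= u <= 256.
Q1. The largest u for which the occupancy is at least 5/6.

Answer: u = 192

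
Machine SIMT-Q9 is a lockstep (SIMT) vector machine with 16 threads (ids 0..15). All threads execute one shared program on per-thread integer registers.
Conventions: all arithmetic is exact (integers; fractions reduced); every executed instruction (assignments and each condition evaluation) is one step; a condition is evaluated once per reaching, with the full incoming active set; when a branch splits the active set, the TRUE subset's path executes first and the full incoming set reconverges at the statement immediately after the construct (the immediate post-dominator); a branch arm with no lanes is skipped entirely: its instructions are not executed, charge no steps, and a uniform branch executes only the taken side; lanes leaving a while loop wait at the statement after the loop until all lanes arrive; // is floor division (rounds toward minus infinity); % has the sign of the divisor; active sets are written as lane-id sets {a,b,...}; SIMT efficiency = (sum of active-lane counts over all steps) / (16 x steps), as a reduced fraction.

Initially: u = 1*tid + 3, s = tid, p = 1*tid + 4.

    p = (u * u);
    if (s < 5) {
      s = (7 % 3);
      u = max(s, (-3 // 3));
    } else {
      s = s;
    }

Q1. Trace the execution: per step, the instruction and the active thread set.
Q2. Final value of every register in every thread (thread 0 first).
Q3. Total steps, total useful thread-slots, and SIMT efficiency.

step 0: p <- (u * u)                 {0,1,2,3,4,5,6,7,8,9,10,11,12,13,14,15}
step 1: eval (s < 5)                 {0,1,2,3,4,5,6,7,8,9,10,11,12,13,14,15}
step 2: s <- (7 % 3)                 {0,1,2,3,4}
step 3: u <- max(s, (-3 // 3))       {0,1,2,3,4}
step 4: s <- s                       {5,6,7,8,9,10,11,12,13,14,15}

Answer: 5 steps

u: 1,1,1,1,1,8,9,10,11,12,13,14,15,16,17,18
s: 1,1,1,1,1,5,6,7,8,9,10,11,12,13,14,15
p: 9,16,25,36,49,64,81,100,121,144,169,196,225,256,289,324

steps = 5; useful = 53; efficiency = 53/80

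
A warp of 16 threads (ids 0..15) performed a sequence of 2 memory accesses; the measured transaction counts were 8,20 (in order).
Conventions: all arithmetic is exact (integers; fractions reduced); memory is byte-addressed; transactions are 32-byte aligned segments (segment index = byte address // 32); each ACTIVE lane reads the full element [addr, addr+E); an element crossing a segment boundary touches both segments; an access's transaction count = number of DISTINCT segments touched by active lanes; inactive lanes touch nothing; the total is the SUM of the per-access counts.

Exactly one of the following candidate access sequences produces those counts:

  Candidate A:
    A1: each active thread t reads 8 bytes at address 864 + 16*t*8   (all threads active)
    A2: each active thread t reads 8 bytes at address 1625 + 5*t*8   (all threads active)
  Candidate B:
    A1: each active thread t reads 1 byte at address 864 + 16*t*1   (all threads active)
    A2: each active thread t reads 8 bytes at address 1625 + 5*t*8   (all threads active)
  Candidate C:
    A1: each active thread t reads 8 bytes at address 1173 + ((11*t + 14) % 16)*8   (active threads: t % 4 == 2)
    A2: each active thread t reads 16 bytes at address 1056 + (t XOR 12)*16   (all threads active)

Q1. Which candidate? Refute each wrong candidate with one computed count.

A: A1 gives 16 transactions, not 8
C: A1 gives 4 transactions, not 8
B: all counts match (8,20)

Answer: B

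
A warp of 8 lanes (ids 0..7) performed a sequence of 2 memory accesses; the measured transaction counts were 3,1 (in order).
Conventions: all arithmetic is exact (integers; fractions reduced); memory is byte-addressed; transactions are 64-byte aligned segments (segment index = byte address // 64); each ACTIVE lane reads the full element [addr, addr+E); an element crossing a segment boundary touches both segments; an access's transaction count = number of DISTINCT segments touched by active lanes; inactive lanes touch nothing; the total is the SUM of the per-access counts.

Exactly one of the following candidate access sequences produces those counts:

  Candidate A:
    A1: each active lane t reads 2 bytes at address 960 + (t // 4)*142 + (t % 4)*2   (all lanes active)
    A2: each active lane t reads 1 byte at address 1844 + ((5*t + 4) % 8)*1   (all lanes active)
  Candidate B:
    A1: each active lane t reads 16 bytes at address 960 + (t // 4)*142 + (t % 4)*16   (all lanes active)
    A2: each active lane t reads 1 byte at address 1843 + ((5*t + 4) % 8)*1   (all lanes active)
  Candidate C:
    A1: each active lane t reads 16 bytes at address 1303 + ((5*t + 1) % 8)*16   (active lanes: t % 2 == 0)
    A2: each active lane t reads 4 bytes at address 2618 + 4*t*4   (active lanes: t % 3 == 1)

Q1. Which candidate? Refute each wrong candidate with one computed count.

A: A1 gives 2 transactions, not 3
C: A2 gives 2 transactions, not 1
B: all counts match (3,1)

Answer: B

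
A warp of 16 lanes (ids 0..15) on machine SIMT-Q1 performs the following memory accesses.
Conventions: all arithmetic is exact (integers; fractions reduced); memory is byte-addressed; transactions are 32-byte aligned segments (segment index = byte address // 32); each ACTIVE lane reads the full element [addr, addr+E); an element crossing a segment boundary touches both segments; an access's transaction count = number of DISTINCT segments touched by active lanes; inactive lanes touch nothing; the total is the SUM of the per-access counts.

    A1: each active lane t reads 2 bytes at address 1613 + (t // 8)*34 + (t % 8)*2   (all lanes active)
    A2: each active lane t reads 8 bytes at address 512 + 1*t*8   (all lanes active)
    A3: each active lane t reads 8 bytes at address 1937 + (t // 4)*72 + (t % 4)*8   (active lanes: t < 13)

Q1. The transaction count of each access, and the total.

A1: 2 transactions
A2: 4 transactions
A3: 7 transactions

Answer: 2,4,7; total 13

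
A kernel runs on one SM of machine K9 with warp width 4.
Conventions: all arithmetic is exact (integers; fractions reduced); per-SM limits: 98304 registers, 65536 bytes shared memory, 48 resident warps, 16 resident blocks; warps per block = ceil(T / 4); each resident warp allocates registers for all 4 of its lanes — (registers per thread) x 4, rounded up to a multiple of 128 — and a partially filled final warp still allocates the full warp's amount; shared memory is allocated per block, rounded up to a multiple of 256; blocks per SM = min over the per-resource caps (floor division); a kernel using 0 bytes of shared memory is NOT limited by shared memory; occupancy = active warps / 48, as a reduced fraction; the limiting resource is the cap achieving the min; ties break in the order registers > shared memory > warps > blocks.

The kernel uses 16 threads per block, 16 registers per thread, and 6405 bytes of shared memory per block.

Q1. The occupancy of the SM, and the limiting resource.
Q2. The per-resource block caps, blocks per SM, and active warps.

Answer: occupancy 3/4, limited by shared memory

registers: 192 blocks
shared memory: 9 blocks
warps: 12 blocks
blocks: 16 blocks

Answer: 9 blocks, 36 active warps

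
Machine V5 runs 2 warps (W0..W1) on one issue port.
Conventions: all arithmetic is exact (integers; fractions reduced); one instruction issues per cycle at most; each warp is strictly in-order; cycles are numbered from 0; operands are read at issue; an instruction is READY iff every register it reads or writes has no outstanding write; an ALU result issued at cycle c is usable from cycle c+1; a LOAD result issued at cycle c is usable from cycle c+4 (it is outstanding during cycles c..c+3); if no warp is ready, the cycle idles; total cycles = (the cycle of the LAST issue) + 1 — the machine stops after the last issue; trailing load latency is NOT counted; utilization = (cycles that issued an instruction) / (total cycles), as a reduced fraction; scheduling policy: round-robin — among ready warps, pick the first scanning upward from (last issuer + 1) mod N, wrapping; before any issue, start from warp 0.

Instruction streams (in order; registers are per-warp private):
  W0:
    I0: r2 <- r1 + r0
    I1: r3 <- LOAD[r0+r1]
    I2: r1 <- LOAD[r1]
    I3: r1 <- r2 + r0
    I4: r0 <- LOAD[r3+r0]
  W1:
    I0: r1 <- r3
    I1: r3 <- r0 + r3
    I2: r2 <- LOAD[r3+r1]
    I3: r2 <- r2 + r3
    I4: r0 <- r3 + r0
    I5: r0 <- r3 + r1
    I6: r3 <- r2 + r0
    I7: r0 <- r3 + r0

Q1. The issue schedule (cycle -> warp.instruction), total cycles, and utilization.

cycle 0: W0.I0
cycle 1: W1.I0
cycle 2: W0.I1
cycle 3: W1.I1
cycle 4: W0.I2
cycle 5: W1.I2
cycle 6: idle
cycle 7: idle
cycle 8: W0.I3
cycle 9: W1.I3
cycle 10: W0.I4
cycle 11: W1.I4
cycle 12: W1.I5
cycle 13: W1.I6
cycle 14: W1.I7

Answer: 15 cycles, utilization 13/15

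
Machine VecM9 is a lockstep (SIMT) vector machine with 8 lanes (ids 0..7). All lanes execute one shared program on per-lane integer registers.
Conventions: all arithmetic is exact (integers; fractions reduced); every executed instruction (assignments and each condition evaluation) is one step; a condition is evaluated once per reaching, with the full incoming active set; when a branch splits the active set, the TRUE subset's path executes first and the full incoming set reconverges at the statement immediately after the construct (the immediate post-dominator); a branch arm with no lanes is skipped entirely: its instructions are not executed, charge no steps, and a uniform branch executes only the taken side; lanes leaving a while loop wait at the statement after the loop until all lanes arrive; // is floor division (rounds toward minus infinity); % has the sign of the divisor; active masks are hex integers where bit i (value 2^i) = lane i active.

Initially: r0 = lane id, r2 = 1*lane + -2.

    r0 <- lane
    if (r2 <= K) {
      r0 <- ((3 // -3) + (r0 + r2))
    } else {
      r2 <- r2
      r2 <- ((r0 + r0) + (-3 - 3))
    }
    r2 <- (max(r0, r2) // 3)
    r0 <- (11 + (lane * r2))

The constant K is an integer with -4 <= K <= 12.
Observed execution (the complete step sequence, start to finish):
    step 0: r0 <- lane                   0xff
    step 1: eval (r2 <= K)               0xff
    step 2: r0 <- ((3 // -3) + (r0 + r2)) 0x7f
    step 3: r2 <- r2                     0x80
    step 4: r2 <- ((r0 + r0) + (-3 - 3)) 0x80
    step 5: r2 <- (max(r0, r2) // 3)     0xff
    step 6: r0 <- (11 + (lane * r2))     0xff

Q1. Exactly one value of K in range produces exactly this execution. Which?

Answer: K = 4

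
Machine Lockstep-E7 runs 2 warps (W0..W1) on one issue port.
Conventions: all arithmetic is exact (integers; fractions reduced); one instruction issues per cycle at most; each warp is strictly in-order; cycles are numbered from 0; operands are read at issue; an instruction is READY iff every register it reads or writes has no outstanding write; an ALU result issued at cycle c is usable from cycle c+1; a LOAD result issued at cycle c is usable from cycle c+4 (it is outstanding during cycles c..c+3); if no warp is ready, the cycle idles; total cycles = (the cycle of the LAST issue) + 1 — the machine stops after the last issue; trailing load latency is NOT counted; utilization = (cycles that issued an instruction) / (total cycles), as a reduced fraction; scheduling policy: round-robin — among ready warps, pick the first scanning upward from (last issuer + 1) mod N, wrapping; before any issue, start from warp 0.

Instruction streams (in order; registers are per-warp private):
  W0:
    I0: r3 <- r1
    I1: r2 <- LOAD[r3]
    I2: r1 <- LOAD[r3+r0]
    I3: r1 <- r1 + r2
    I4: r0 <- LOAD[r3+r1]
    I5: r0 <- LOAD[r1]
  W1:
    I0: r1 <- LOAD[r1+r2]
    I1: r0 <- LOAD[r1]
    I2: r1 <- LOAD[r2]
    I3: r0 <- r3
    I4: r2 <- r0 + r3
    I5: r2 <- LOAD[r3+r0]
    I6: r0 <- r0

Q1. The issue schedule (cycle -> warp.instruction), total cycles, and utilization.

cycle 0: W0.I0
cycle 1: W1.I0
cycle 2: W0.I1
cycle 3: W0.I2
cycle 4: idle
cycle 5: W1.I1
cycle 6: W1.I2
cycle 7: W0.I3
cycle 8: W0.I4
cycle 9: W1.I3
cycle 10: W1.I4
cycle 11: W1.I5
cycle 12: W0.I5
cycle 13: W1.I6

Answer: 14 cycles, utilization 13/14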